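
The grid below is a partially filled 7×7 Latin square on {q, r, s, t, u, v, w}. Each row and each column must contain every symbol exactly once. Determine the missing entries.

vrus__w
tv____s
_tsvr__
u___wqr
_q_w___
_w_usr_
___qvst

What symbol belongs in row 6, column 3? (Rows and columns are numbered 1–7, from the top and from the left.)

t

Cell (r1,c6): row 1 has {r,s,u,v,w}; column 6 has {q,r,s} → t.
Cell (r2,c4): row 2 has {s,t,v}; column 4 has {q,s,u,v,w} → r.
Cell (r4,c2): row 4 has {q,r,u,w}; column 2 has {q,r,t,v,w} → s.
Cell (r4,c4): row 4 has {q,r,s,u,w}; column 4 has {q,r,s,u,v,w} → t.
Cell (r6,c1): row 6 has {r,s,u,w}; column 1 has {t,u,v} → q.
Cell (r6,c7): row 6 has {q,r,s,u,w}; column 7 has {r,s,t,w} → v.
Cell (r7,c2): row 7 has {q,s,t,v}; column 2 has {q,r,s,t,v,w} → u.
Cell (r1,c5): row 1 has {r,s,t,u,v,w}; column 5 has {r,s,v,w} → q.
Cell (r2,c5): row 2 has {r,s,t,v}; column 5 has {q,r,s,v,w} → u.
Cell (r2,c6): row 2 has {r,s,t,u,v}; column 6 has {q,r,s,t} → w.
Cell (r3,c1): row 3 has {r,s,t,v}; column 1 has {q,t,u,v} → w.
Cell (r3,c6): row 3 has {r,s,t,v,w}; column 6 has {q,r,s,t,w} → u.
Cell (r3,c7): row 3 has {r,s,t,u,v,w}; column 7 has {r,s,t,v,w} → q.
Cell (r4,c3): row 4 has {q,r,s,t,u,w}; column 3 has {s,u} → v.
Cell (r5,c5): row 5 has {q,w}; column 5 has {q,r,s,u,v,w} → t.
Cell (r5,c6): row 5 has {q,t,w}; column 6 has {q,r,s,t,u,w} → v.
Cell (r5,c7): row 5 has {q,t,v,w}; column 7 has {q,r,s,t,v,w} → u.
Cell (r6,c3): row 6 has {q,r,s,u,v,w}; column 3 has {s,u,v} → t.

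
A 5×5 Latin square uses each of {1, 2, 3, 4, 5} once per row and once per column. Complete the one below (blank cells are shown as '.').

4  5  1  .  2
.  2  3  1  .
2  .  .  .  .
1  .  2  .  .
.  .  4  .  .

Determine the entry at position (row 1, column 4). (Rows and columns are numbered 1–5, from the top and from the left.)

3

(r1,c4) = 3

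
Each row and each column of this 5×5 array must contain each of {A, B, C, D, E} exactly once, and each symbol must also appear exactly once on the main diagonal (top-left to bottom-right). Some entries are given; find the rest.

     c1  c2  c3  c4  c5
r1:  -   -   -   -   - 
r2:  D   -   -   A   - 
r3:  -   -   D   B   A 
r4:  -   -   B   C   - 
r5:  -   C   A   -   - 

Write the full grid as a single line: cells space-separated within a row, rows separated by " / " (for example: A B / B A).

Cell (r3,c2): row 3 has {A,B,D}; column 2 has {C} → E.
Cell (r2,c2): row 2 has {A,D}; column 2 has {C,E}; the diagonal has {C,D} → B.
Cell (r3,c1): row 3 has {A,B,D,E}; column 1 has {D} → C.
Cell (r5,c5): row 5 has {A,C}; column 5 has {A}; the diagonal has {B,C,D} → E.
Cell (r1,c1): row 1 is empty so far; column 1 has {C,D}; the diagonal has {B,C,D,E} → A.
Cell (r1,c2): row 1 has {A}; column 2 has {B,C,E} → D.
Cell (r1,c4): row 1 has {A,D}; column 4 has {A,B,C} → E.
Cell (r2,c5): row 2 has {A,B,D}; column 5 has {A,E} → C.
Cell (r4,c1): row 4 has {B,C}; column 1 has {A,C,D} → E.
Cell (r4,c2): row 4 has {B,C,E}; column 2 has {B,C,D,E} → A.
Cell (r4,c5): row 4 has {A,B,C,E}; column 5 has {A,C,E} → D.
Cell (r5,c1): row 5 has {A,C,E}; column 1 has {A,C,D,E} → B.
Cell (r5,c4): row 5 has {A,B,C,E}; column 4 has {A,B,C,E} → D.
Cell (r1,c3): row 1 has {A,D,E}; column 3 has {A,B,D} → C.
Cell (r1,c5): row 1 has {A,C,D,E}; column 5 has {A,C,D,E} → B.
Cell (r2,c3): row 2 has {A,B,C,D}; column 3 has {A,B,C,D} → E.

A D C E B / D B E A C / C E D B A / E A B C D / B C A D E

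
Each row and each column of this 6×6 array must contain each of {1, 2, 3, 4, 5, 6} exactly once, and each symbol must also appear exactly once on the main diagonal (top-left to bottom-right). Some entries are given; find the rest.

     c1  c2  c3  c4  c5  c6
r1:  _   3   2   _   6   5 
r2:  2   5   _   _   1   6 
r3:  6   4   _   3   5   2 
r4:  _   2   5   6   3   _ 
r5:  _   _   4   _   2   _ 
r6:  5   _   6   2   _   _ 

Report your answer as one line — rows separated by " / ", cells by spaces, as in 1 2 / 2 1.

4 3 2 1 6 5 / 2 5 3 4 1 6 / 6 4 1 3 5 2 / 1 2 5 6 3 4 / 3 6 4 5 2 1 / 5 1 6 2 4 3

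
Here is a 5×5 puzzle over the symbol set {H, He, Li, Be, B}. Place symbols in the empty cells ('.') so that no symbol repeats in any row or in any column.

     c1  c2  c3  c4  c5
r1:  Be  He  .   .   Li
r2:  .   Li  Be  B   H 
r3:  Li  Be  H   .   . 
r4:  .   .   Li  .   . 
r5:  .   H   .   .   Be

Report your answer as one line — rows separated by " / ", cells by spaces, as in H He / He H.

Be He B H Li / He Li Be B H / Li Be H He B / H B Li Be He / B H He Li Be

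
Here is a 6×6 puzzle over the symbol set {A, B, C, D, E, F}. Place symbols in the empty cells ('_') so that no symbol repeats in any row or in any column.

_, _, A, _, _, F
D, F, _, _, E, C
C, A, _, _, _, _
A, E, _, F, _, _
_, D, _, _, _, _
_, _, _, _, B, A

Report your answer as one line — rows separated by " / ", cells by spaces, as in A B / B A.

E B A D C F / D F B A E C / C A E B F D / A E C F D B / B D F C A E / F C D E B A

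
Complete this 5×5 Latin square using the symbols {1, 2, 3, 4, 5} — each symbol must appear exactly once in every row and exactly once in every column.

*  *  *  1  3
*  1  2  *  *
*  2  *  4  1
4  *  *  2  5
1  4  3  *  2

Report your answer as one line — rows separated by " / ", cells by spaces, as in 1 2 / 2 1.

2 5 4 1 3 / 5 1 2 3 4 / 3 2 5 4 1 / 4 3 1 2 5 / 1 4 3 5 2

(r1,c2) = 5
(r1,c3) = 4
(r2,c5) = 4
(r3,c3) = 5
(r4,c2) = 3
(r4,c3) = 1
(r5,c4) = 5
(r1,c1) = 2
(r2,c4) = 3
(r3,c1) = 3
(r2,c1) = 5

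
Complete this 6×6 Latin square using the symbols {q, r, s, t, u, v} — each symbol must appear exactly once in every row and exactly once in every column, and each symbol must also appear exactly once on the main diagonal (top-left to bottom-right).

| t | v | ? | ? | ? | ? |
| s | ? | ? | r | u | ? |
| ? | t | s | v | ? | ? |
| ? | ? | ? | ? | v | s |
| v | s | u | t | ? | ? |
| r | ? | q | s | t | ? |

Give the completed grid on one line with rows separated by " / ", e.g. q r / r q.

t v r q s u / s q v r u t / u t s v q r / q r t u v s / v s u t r q / r u q s t v

Cell (r1,c3): row 1 has {t,v}; column 3 has {q,s,u} → r.
Cell (r2,c2): row 2 has {r,s,u}; column 2 has {s,t,v}; the diagonal has {s,t} → q.
Cell (r4,c3): row 4 has {s,v}; column 3 has {q,r,s,u} → t.
Cell (r4,c4): row 4 has {s,t,v}; column 4 has {r,s,t,v}; the diagonal has {q,s,t} → u.
Cell (r5,c5): row 5 has {s,t,u,v}; column 5 has {t,u,v}; the diagonal has {q,s,t,u} → r.
Cell (r5,c6): row 5 has {r,s,t,u,v}; column 6 has {s} → q.
Cell (r6,c2): row 6 has {q,r,s,t}; column 2 has {q,s,t,v} → u.
Cell (r6,c6): row 6 has {q,r,s,t,u}; column 6 has {q,s}; the diagonal has {q,r,s,t,u} → v.
Cell (r1,c4): row 1 has {r,t,v}; column 4 has {r,s,t,u,v} → q.
Cell (r1,c5): row 1 has {q,r,t,v}; column 5 has {r,t,u,v} → s.
Cell (r1,c6): row 1 has {q,r,s,t,v}; column 6 has {q,s,v} → u.
Cell (r2,c3): row 2 has {q,r,s,u}; column 3 has {q,r,s,t,u} → v.
Cell (r2,c6): row 2 has {q,r,s,u,v}; column 6 has {q,s,u,v} → t.
Cell (r3,c5): row 3 has {s,t,v}; column 5 has {r,s,t,u,v} → q.
Cell (r3,c6): row 3 has {q,s,t,v}; column 6 has {q,s,t,u,v} → r.
Cell (r4,c1): row 4 has {s,t,u,v}; column 1 has {r,s,t,v} → q.
Cell (r4,c2): row 4 has {q,s,t,u,v}; column 2 has {q,s,t,u,v} → r.
Cell (r3,c1): row 3 has {q,r,s,t,v}; column 1 has {q,r,s,t,v} → u.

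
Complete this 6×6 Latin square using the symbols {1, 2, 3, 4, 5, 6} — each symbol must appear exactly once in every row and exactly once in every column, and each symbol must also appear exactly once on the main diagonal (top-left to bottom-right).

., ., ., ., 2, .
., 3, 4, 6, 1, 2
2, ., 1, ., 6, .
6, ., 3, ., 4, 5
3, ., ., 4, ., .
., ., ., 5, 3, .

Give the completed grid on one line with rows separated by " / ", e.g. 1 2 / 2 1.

4 6 5 1 2 3 / 5 3 4 6 1 2 / 2 5 1 3 6 4 / 6 1 3 2 4 5 / 3 2 6 4 5 1 / 1 4 2 5 3 6

row 2 has {1,2,3,4,6}; column 1 has {2,3,6} — only 5 is left for (r2,c1).
row 3 has {1,2,6}; column 4 has {4,5,6} — only 3 is left for (r3,c4).
row 3 has {1,2,3,6}; column 6 has {2,5} — only 4 is left for (r3,c6).
row 4 has {3,4,5,6}; column 4 has {3,4,5,6}; the diagonal has {1,3} — only 2 is left for (r4,c4).
row 5 has {3,4}; column 5 has {1,2,3,4,6}; the diagonal has {1,2,3} — only 5 is left for (r5,c5).
row 6 has {3,5}; column 6 has {2,4,5}; the diagonal has {1,2,3,5} — only 6 is left for (r6,c6).
row 1 has {2}; column 1 has {2,3,5,6}; the diagonal has {1,2,3,5,6} — only 4 is left for (r1,c1).
row 1 has {2,4}; column 4 has {2,3,4,5,6} — only 1 is left for (r1,c4).
row 1 has {1,2,4}; column 6 has {2,4,5,6} — only 3 is left for (r1,c6).
row 3 has {1,2,3,4,6}; column 2 has {3} — only 5 is left for (r3,c2).
row 4 has {2,3,4,5,6}; column 2 has {3,5} — only 1 is left for (r4,c2).
row 5 has {3,4,5}; column 6 has {2,3,4,5,6} — only 1 is left for (r5,c6).
row 6 has {3,5,6}; column 1 has {2,3,4,5,6} — only 1 is left for (r6,c1).
row 6 has {1,3,5,6}; column 3 has {1,3,4} — only 2 is left for (r6,c3).
row 1 has {1,2,3,4}; column 2 has {1,3,5} — only 6 is left for (r1,c2).
row 1 has {1,2,3,4,6}; column 3 has {1,2,3,4} — only 5 is left for (r1,c3).
row 5 has {1,3,4,5}; column 2 has {1,3,5,6} — only 2 is left for (r5,c2).
row 5 has {1,2,3,4,5}; column 3 has {1,2,3,4,5} — only 6 is left for (r5,c3).
row 6 has {1,2,3,5,6}; column 2 has {1,2,3,5,6} — only 4 is left for (r6,c2).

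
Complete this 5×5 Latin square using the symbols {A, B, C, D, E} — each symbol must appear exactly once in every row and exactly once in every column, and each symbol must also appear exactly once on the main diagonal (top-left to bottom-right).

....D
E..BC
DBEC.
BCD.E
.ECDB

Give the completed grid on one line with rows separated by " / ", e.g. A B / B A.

C A B E D / E D A B C / D B E C A / B C D A E / A E C D B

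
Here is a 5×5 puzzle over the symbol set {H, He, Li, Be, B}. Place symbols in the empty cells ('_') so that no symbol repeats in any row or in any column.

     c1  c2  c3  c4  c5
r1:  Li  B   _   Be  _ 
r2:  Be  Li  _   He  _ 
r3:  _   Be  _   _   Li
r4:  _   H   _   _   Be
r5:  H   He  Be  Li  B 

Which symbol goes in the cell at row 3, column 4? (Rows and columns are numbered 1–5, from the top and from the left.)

H

Cell (r2,c5): row 2 has {He,Li,Be}; column 5 has {Li,Be,B} → H.
Cell (r4,c4): row 4 has {H,Be}; column 4 has {He,Li,Be} → B.
Cell (r1,c5): row 1 has {Li,Be,B}; column 5 has {H,Li,Be,B} → He.
Cell (r2,c3): row 2 has {H,He,Li,Be}; column 3 has {Be} → B.
Cell (r3,c4): row 3 has {Li,Be}; column 4 has {He,Li,Be,B} → H.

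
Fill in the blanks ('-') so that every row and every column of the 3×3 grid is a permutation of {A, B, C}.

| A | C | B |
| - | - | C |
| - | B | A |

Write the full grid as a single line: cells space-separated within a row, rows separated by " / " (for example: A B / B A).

A C B / B A C / C B A

row 2 has {C}; column 1 has {A} — only B is left for (r2,c1).
row 2 has {B,C}; column 2 has {B,C} — only A is left for (r2,c2).
row 3 has {A,B}; column 1 has {A,B} — only C is left for (r3,c1).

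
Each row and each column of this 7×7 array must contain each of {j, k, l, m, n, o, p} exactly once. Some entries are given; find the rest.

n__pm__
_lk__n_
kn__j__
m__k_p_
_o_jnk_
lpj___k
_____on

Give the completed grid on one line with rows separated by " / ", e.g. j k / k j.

n k o p m j l / o l k m p n j / k n m o j l p / m j n k l p o / p o l j n k m / l p j n o m k / j m p l k o n

(r4,c2) = j
(r5,c1) = p
(r6,c5) = o
(r6,c6) = m
(r7,c1) = j
(r1,c2) = k
(r2,c1) = o
(r2,c4) = m
(r2,c5) = p
(r2,c7) = j
(r3,c6) = l
(r4,c5) = l
(r4,c7) = o
(r6,c4) = n
(r7,c2) = m
(r7,c4) = l
(r7,c5) = k
(r1,c6) = j
(r1,c7) = l
(r3,c4) = o
(r4,c3) = n
(r5,c7) = m
(r7,c3) = p
(r1,c3) = o
(r3,c3) = m
(r3,c7) = p
(r5,c3) = l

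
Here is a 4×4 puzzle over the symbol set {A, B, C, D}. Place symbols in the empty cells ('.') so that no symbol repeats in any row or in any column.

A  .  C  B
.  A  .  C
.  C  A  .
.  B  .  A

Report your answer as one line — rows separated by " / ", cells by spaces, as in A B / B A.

row 1 has {A,B,C}; column 2 has {A,B,C} — only D is left for (r1,c2).
row 3 has {A,C}; column 4 has {A,B,C} — only D is left for (r3,c4).
row 4 has {A,B}; column 3 has {A,C} — only D is left for (r4,c3).
row 2 has {A,C}; column 3 has {A,C,D} — only B is left for (r2,c3).
row 3 has {A,C,D}; column 1 has {A} — only B is left for (r3,c1).
row 4 has {A,B,D}; column 1 has {A,B} — only C is left for (r4,c1).
row 2 has {A,B,C}; column 1 has {A,B,C} — only D is left for (r2,c1).

A D C B / D A B C / B C A D / C B D A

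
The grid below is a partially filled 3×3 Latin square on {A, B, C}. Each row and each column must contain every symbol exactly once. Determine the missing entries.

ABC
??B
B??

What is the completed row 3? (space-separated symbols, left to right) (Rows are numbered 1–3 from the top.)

(r2,c1) = C
(r2,c2) = A
(r3,c2) = C
(r3,c3) = A

B C A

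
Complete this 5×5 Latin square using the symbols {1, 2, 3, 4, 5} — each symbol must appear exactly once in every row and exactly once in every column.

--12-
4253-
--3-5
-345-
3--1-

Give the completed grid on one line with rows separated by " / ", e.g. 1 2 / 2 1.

5 4 1 2 3 / 4 2 5 3 1 / 2 1 3 4 5 / 1 3 4 5 2 / 3 5 2 1 4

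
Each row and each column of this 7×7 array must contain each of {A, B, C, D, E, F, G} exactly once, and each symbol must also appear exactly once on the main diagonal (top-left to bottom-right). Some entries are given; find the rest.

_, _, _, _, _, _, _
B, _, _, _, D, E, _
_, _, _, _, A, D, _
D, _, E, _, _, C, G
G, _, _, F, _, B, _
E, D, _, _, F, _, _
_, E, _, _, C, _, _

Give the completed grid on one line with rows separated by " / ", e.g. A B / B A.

F B C D G A E / B C F G D E A / C G B E A D F / D F E A B C G / G A D F E B C / E D A C F G B / A E G B C F D

(r4,c5) = B
(r5,c5) = E
(r1,c5) = G
(r4,c4) = A
(r6,c6) = G
(r4,c2) = F
(r2,c2) = C
(r2,c4) = G
(r5,c2) = A
(r1,c1) = F
(r1,c2) = B
(r1,c6) = A
(r3,c1) = C
(r3,c2) = G
(r3,c3) = B
(r3,c4) = E
(r3,c7) = F
(r7,c1) = A
(r7,c6) = F
(r7,c7) = D
(r2,c7) = A
(r5,c7) = C
(r6,c7) = B
(r7,c3) = G
(r7,c4) = B
(r1,c7) = E
(r2,c3) = F
(r5,c3) = D
(r6,c4) = C
(r1,c3) = C
(r1,c4) = D
(r6,c3) = A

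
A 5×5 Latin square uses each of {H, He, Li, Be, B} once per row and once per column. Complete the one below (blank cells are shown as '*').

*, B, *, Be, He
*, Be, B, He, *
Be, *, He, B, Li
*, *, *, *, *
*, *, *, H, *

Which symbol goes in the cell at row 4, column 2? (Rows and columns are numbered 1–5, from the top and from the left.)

He

row 2 has {He,Be,B}; column 5 has {He,Li} — only H is left for (r2,c5).
row 3 has {He,Li,Be,B}; column 2 has {Be,B} — only H is left for (r3,c2).
row 4 is empty so far; column 4 has {H,He,Be,B} — only Li is left for (r4,c4).
row 2 has {H,He,Be,B}; column 1 has {Be} — only Li is left for (r2,c1).
row 4 has {Li}; column 2 has {H,Be,B} — only He is left for (r4,c2).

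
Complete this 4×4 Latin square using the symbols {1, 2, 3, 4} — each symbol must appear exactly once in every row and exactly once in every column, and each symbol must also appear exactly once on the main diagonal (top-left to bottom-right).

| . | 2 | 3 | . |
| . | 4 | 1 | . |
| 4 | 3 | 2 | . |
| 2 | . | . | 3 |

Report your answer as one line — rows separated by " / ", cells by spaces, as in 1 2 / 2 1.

1 2 3 4 / 3 4 1 2 / 4 3 2 1 / 2 1 4 3

(r1,c1) = 1
(r1,c4) = 4
(r2,c1) = 3
(r2,c4) = 2
(r3,c4) = 1
(r4,c2) = 1
(r4,c3) = 4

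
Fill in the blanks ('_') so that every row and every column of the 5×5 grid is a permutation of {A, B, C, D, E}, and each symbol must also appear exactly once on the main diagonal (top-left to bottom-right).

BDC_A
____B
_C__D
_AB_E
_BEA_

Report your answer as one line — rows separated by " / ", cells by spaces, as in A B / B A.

B D C E A / A E D C B / E C A B D / C A B D E / D B E A C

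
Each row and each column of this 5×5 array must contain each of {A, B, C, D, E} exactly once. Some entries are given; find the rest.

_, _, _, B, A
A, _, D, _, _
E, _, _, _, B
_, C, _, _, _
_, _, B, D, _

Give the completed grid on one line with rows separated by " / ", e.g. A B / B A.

D E C B A / A B D E C / E D A C B / B C E A D / C A B D E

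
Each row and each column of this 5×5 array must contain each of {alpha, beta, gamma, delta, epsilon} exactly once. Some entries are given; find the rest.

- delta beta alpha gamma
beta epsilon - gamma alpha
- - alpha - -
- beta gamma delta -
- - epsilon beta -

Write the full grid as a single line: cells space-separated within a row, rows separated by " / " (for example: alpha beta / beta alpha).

(r1,c1): row 1 has {alpha,beta,gamma,delta}; column 1 has {beta}, so it must be epsilon.
(r2,c3): row 2 has {alpha,beta,gamma,epsilon}; column 3 has {alpha,beta,gamma,epsilon}, so it must be delta.
(r3,c2): row 3 has {alpha}; column 2 has {beta,delta,epsilon}, so it must be gamma.
(r3,c4): row 3 has {alpha,gamma}; column 4 has {alpha,beta,gamma,delta}, so it must be epsilon.
(r4,c1): row 4 has {beta,gamma,delta}; column 1 has {beta,epsilon}, so it must be alpha.
(r4,c5): row 4 has {alpha,beta,gamma,delta}; column 5 has {alpha,gamma}, so it must be epsilon.
(r5,c2): row 5 has {beta,epsilon}; column 2 has {beta,gamma,delta,epsilon}, so it must be alpha.
(r5,c5): row 5 has {alpha,beta,epsilon}; column 5 has {alpha,gamma,epsilon}, so it must be delta.
(r3,c1): row 3 has {alpha,gamma,epsilon}; column 1 has {alpha,beta,epsilon}, so it must be delta.
(r3,c5): row 3 has {alpha,gamma,delta,epsilon}; column 5 has {alpha,gamma,delta,epsilon}, so it must be beta.
(r5,c1): row 5 has {alpha,beta,delta,epsilon}; column 1 has {alpha,beta,delta,epsilon}, so it must be gamma.

epsilon delta beta alpha gamma / beta epsilon delta gamma alpha / delta gamma alpha epsilon beta / alpha beta gamma delta epsilon / gamma alpha epsilon beta delta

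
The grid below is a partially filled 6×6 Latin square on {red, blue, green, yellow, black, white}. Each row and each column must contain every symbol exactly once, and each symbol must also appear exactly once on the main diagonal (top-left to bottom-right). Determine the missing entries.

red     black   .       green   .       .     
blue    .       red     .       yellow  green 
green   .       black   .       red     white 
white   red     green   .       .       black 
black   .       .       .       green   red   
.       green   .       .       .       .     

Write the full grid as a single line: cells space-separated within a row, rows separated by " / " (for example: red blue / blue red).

red black blue green white yellow / blue white red black yellow green / green yellow black blue red white / white red green yellow blue black / black blue yellow white green red / yellow green white red black blue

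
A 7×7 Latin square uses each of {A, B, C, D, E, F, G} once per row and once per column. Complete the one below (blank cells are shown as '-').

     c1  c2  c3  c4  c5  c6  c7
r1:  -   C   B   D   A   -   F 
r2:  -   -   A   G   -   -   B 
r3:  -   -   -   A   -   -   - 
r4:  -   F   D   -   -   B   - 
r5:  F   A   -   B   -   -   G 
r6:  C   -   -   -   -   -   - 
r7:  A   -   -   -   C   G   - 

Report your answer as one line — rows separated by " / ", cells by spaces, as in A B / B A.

G C B D A E F / D E A G F C B / B G E A D F C / E F D C G B A / F A C B E D G / C D G F B A E / A B F E C G D

(r1,c6) = E
(r1,c1) = G
(r4,c1) = E
(r4,c4) = C
(r4,c5) = G
(r4,c7) = A
(r2,c1) = D
(r2,c2) = E
(r2,c5) = F
(r2,c6) = C
(r3,c1) = B
(r5,c6) = D
(r3,c6) = F
(r5,c5) = E
(r6,c6) = A
(r3,c5) = D
(r5,c3) = C
(r6,c5) = B
(r3,c2) = G
(r3,c3) = E
(r3,c7) = C
(r6,c2) = D
(r6,c7) = E
(r7,c2) = B
(r7,c3) = F
(r7,c4) = E
(r7,c7) = D
(r6,c3) = G
(r6,c4) = F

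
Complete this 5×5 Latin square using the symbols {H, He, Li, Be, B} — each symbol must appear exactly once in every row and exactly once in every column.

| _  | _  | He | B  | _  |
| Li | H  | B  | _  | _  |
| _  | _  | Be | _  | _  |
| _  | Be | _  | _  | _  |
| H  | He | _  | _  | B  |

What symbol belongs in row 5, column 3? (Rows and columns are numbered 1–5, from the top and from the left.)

Li

(r1,c1): row 1 has {He,B}; column 1 has {H,Li}, so it must be Be.
(r1,c2): row 1 has {He,Be,B}; column 2 has {H,He,Be}, so it must be Li.
(r1,c5): row 1 has {He,Li,Be,B}; column 5 has {B}, so it must be H.
(r3,c2): row 3 has {Be}; column 2 has {H,He,Li,Be}, so it must be B.
(r5,c3): row 5 has {H,He,B}; column 3 has {He,Be,B}, so it must be Li.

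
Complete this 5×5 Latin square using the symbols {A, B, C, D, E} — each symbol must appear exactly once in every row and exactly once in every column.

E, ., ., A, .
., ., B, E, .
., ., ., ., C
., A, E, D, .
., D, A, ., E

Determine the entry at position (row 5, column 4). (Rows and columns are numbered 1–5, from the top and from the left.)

C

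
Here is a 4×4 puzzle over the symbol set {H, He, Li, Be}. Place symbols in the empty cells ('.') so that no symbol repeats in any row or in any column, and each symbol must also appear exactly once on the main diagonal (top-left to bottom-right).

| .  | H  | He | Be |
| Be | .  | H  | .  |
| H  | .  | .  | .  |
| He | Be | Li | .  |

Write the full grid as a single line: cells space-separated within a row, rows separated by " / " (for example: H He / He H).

Li H He Be / Be He H Li / H Li Be He / He Be Li H

(r1,c1) = Li
(r2,c2) = He
(r2,c4) = Li
(r3,c2) = Li
(r3,c3) = Be
(r3,c4) = He
(r4,c4) = H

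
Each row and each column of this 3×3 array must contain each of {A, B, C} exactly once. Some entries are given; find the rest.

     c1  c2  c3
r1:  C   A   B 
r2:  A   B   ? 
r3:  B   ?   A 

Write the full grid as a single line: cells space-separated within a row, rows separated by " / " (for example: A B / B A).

C A B / A B C / B C A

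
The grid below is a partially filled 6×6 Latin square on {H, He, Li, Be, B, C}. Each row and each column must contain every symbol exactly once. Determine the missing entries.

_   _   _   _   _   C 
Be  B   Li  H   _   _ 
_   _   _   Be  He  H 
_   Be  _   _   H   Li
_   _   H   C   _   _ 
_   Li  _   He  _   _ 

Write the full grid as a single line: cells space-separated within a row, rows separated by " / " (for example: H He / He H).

He H Be Li B C / Be B Li H C He / Li C B Be He H / C Be He B H Li / B He H C Li Be / H Li C He Be B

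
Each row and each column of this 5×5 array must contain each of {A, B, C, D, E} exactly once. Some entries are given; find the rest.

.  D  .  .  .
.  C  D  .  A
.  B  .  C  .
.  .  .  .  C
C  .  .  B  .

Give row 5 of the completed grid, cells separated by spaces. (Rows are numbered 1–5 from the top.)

(r2,c4): row 2 has {A,C,D}; column 4 has {B,C}, so it must be E.
(r1,c4): row 1 has {D}; column 4 has {B,C,E}, so it must be A.
(r2,c1): row 2 has {A,C,D,E}; column 1 has {C}, so it must be B.
(r4,c4): row 4 has {C}; column 4 has {A,B,C,E}, so it must be D.
(r1,c1): row 1 has {A,D}; column 1 has {B,C}, so it must be E.
(r1,c5): row 1 has {A,D,E}; column 5 has {A,C}, so it must be B.
(r4,c1): row 4 has {C,D}; column 1 has {B,C,E}, so it must be A.
(r4,c2): row 4 has {A,C,D}; column 2 has {B,C,D}, so it must be E.
(r4,c3): row 4 has {A,C,D,E}; column 3 has {D}, so it must be B.
(r5,c2): row 5 has {B,C}; column 2 has {B,C,D,E}, so it must be A.
(r5,c3): row 5 has {A,B,C}; column 3 has {B,D}, so it must be E.
(r5,c5): row 5 has {A,B,C,E}; column 5 has {A,B,C}, so it must be D.

C A E B D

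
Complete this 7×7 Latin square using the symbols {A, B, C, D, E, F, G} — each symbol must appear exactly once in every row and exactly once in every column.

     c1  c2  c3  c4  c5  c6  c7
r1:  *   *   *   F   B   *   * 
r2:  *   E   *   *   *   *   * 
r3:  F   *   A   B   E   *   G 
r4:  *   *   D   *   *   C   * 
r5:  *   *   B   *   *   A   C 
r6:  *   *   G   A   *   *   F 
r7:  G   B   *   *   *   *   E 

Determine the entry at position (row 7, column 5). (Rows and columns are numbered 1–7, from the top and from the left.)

A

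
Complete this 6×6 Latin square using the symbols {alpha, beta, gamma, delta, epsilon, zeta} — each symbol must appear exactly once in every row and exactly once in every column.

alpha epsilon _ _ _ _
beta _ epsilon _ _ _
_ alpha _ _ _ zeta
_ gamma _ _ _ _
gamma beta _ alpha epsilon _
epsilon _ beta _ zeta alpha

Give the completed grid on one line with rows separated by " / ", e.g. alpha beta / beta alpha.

(r3,c1) = delta
(r3,c3) = gamma
(r3,c5) = beta
(r4,c1) = zeta
(r5,c6) = delta
(r6,c2) = delta
(r6,c4) = gamma
(r2,c2) = zeta
(r2,c4) = delta
(r2,c6) = gamma
(r3,c4) = epsilon
(r4,c4) = beta
(r4,c6) = epsilon
(r5,c3) = zeta
(r1,c3) = delta
(r1,c4) = zeta
(r1,c5) = gamma
(r1,c6) = beta
(r2,c5) = alpha
(r4,c3) = alpha
(r4,c5) = delta

alpha epsilon delta zeta gamma beta / beta zeta epsilon delta alpha gamma / delta alpha gamma epsilon beta zeta / zeta gamma alpha beta delta epsilon / gamma beta zeta alpha epsilon delta / epsilon delta beta gamma zeta alpha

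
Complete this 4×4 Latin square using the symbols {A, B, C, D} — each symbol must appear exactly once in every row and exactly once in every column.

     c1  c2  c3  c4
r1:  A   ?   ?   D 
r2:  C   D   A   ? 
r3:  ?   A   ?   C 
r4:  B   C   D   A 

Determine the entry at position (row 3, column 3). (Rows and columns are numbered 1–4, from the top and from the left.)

B

row 1 has {A,D}; column 2 has {A,C,D} — only B is left for (r1,c2).
row 1 has {A,B,D}; column 3 has {A,D} — only C is left for (r1,c3).
row 2 has {A,C,D}; column 4 has {A,C,D} — only B is left for (r2,c4).
row 3 has {A,C}; column 1 has {A,B,C} — only D is left for (r3,c1).
row 3 has {A,C,D}; column 3 has {A,C,D} — only B is left for (r3,c3).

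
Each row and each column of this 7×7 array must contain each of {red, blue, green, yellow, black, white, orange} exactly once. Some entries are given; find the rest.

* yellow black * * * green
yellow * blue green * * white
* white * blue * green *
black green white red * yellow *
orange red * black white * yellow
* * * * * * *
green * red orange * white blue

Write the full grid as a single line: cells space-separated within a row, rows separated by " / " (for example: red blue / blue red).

blue yellow black white red orange green / yellow orange blue green black red white / red white yellow blue orange green black / black green white red blue yellow orange / orange red green black white blue yellow / white blue orange yellow green black red / green black red orange yellow white blue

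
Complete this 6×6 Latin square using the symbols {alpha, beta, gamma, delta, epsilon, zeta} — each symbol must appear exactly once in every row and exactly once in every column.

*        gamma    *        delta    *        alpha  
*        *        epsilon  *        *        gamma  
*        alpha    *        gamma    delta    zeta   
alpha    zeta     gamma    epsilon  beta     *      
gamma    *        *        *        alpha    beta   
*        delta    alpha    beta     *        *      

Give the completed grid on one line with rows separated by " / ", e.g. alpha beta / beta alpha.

beta gamma zeta delta epsilon alpha / delta beta epsilon alpha zeta gamma / epsilon alpha beta gamma delta zeta / alpha zeta gamma epsilon beta delta / gamma epsilon delta zeta alpha beta / zeta delta alpha beta gamma epsilon

Cell (r2,c2): row 2 has {gamma,epsilon}; column 2 has {alpha,gamma,delta,zeta} → beta.
Cell (r2,c5): row 2 has {beta,gamma,epsilon}; column 5 has {alpha,beta,delta} → zeta.
Cell (r3,c3): row 3 has {alpha,gamma,delta,zeta}; column 3 has {alpha,gamma,epsilon} → beta.
Cell (r4,c6): row 4 has {alpha,beta,gamma,epsilon,zeta}; column 6 has {alpha,beta,gamma,zeta} → delta.
Cell (r5,c2): row 5 has {alpha,beta,gamma}; column 2 has {alpha,beta,gamma,delta,zeta} → epsilon.
Cell (r5,c4): row 5 has {alpha,beta,gamma,epsilon}; column 4 has {beta,gamma,delta,epsilon} → zeta.
Cell (r6,c6): row 6 has {alpha,beta,delta}; column 6 has {alpha,beta,gamma,delta,zeta} → epsilon.
Cell (r1,c3): row 1 has {alpha,gamma,delta}; column 3 has {alpha,beta,gamma,epsilon} → zeta.
Cell (r1,c5): row 1 has {alpha,gamma,delta,zeta}; column 5 has {alpha,beta,delta,zeta} → epsilon.
Cell (r2,c1): row 2 has {beta,gamma,epsilon,zeta}; column 1 has {alpha,gamma} → delta.
Cell (r2,c4): row 2 has {beta,gamma,delta,epsilon,zeta}; column 4 has {beta,gamma,delta,epsilon,zeta} → alpha.
Cell (r3,c1): row 3 has {alpha,beta,gamma,delta,zeta}; column 1 has {alpha,gamma,delta} → epsilon.
Cell (r5,c3): row 5 has {alpha,beta,gamma,epsilon,zeta}; column 3 has {alpha,beta,gamma,epsilon,zeta} → delta.
Cell (r6,c1): row 6 has {alpha,beta,delta,epsilon}; column 1 has {alpha,gamma,delta,epsilon} → zeta.
Cell (r6,c5): row 6 has {alpha,beta,delta,epsilon,zeta}; column 5 has {alpha,beta,delta,epsilon,zeta} → gamma.
Cell (r1,c1): row 1 has {alpha,gamma,delta,epsilon,zeta}; column 1 has {alpha,gamma,delta,epsilon,zeta} → beta.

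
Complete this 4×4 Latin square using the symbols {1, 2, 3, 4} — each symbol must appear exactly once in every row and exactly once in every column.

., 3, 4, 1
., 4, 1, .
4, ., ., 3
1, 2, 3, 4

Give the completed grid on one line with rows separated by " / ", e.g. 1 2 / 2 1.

2 3 4 1 / 3 4 1 2 / 4 1 2 3 / 1 2 3 4

(r1,c1) = 2
(r2,c1) = 3
(r2,c4) = 2
(r3,c2) = 1
(r3,c3) = 2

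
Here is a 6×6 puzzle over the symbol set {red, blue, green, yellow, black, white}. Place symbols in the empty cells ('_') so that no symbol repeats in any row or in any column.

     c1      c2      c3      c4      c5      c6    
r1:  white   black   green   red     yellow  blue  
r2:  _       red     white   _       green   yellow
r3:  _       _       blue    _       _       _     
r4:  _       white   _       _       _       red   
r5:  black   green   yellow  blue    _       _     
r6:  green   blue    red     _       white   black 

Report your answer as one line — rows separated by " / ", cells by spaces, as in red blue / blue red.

Cell (r2,c1): row 2 has {red,green,yellow,white}; column 1 has {green,black,white} → blue.
Cell (r2,c4): row 2 has {red,blue,green,yellow,white}; column 4 has {red,blue} → black.
Cell (r3,c2): row 3 has {blue}; column 2 has {red,blue,green,black,white} → yellow.
Cell (r4,c1): row 4 has {red,white}; column 1 has {blue,green,black,white} → yellow.
Cell (r4,c3): row 4 has {red,yellow,white}; column 3 has {red,blue,green,yellow,white} → black.
Cell (r4,c4): row 4 has {red,yellow,black,white}; column 4 has {red,blue,black} → green.
Cell (r4,c5): row 4 has {red,green,yellow,black,white}; column 5 has {green,yellow,white} → blue.
Cell (r5,c5): row 5 has {blue,green,yellow,black}; column 5 has {blue,green,yellow,white} → red.
Cell (r5,c6): row 5 has {red,blue,green,yellow,black}; column 6 has {red,blue,yellow,black} → white.
Cell (r6,c4): row 6 has {red,blue,green,black,white}; column 4 has {red,blue,green,black} → yellow.
Cell (r3,c1): row 3 has {blue,yellow}; column 1 has {blue,green,yellow,black,white} → red.
Cell (r3,c4): row 3 has {red,blue,yellow}; column 4 has {red,blue,green,yellow,black} → white.
Cell (r3,c5): row 3 has {red,blue,yellow,white}; column 5 has {red,blue,green,yellow,white} → black.
Cell (r3,c6): row 3 has {red,blue,yellow,black,white}; column 6 has {red,blue,yellow,black,white} → green.

white black green red yellow blue / blue red white black green yellow / red yellow blue white black green / yellow white black green blue red / black green yellow blue red white / green blue red yellow white black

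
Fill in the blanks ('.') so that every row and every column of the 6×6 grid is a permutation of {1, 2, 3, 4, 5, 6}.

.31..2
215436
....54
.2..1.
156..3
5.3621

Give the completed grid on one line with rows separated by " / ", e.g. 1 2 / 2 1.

At row 1, column 4: row 1 has {1,2,3}; column 4 has {4,6}; that leaves 5.
At row 3, column 2: row 3 has {4,5}; column 2 has {1,2,3,5}; that leaves 6.
At row 3, column 3: row 3 has {4,5,6}; column 3 has {1,3,5,6}; that leaves 2.
At row 4, column 3: row 4 has {1,2}; column 3 has {1,2,3,5,6}; that leaves 4.
At row 4, column 4: row 4 has {1,2,4}; column 4 has {4,5,6}; that leaves 3.
At row 4, column 6: row 4 has {1,2,3,4}; column 6 has {1,2,3,4,6}; that leaves 5.
At row 5, column 4: row 5 has {1,3,5,6}; column 4 has {3,4,5,6}; that leaves 2.
At row 5, column 5: row 5 has {1,2,3,5,6}; column 5 has {1,2,3,5}; that leaves 4.
At row 6, column 2: row 6 has {1,2,3,5,6}; column 2 has {1,2,3,5,6}; that leaves 4.
At row 1, column 5: row 1 has {1,2,3,5}; column 5 has {1,2,3,4,5}; that leaves 6.
At row 3, column 1: row 3 has {2,4,5,6}; column 1 has {1,2,5}; that leaves 3.
At row 3, column 4: row 3 has {2,3,4,5,6}; column 4 has {2,3,4,5,6}; that leaves 1.
At row 4, column 1: row 4 has {1,2,3,4,5}; column 1 has {1,2,3,5}; that leaves 6.
At row 1, column 1: row 1 has {1,2,3,5,6}; column 1 has {1,2,3,5,6}; that leaves 4.

4 3 1 5 6 2 / 2 1 5 4 3 6 / 3 6 2 1 5 4 / 6 2 4 3 1 5 / 1 5 6 2 4 3 / 5 4 3 6 2 1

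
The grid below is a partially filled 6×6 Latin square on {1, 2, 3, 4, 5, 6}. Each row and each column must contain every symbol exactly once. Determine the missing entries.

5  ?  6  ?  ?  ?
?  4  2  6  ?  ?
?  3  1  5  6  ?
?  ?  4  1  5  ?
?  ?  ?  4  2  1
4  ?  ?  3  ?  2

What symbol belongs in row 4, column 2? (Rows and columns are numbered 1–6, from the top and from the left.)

2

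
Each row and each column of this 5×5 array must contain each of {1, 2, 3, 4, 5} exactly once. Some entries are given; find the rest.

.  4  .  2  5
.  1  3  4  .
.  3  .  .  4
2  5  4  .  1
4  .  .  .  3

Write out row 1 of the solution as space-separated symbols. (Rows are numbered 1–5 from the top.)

3 4 1 2 5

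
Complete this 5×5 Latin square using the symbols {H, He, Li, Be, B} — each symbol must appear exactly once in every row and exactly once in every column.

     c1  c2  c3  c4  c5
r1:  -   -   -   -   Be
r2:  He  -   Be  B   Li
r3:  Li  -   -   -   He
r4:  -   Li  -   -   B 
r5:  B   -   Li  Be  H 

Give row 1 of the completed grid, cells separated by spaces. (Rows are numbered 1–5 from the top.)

H B He Li Be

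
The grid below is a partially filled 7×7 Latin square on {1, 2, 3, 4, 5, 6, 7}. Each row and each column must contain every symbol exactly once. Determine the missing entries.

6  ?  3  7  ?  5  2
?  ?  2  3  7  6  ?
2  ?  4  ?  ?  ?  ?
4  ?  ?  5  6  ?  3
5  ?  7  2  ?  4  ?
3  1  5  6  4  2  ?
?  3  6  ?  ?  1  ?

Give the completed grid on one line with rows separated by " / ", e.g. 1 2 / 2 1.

6 4 3 7 1 5 2 / 1 5 2 3 7 6 4 / 2 7 4 1 5 3 6 / 4 2 1 5 6 7 3 / 5 6 7 2 3 4 1 / 3 1 5 6 4 2 7 / 7 3 6 4 2 1 5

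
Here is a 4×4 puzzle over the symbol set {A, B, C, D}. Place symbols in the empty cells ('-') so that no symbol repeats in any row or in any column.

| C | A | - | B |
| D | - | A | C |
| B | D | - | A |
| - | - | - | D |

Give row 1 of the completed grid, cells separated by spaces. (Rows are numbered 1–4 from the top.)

(r1,c3) = D

C A D B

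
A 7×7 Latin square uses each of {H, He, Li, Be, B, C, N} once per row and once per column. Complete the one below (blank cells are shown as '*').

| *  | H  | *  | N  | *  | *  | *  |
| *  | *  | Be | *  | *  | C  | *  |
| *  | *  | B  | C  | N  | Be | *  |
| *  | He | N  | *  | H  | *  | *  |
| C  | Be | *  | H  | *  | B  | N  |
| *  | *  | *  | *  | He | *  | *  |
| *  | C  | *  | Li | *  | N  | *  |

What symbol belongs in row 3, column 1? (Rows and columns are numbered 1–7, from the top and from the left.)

H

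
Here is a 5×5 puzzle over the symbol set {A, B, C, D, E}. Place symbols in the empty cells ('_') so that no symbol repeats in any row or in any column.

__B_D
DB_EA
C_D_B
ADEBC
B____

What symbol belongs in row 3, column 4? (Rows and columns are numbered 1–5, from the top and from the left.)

A

(r1,c1) = E
(r2,c3) = C
(r3,c4) = A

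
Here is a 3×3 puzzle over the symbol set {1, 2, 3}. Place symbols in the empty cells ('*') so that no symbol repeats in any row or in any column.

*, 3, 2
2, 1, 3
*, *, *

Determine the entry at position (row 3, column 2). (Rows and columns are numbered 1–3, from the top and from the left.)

At row 1, column 1: row 1 has {2,3}; column 1 has {2}; that leaves 1.
At row 3, column 1: row 3 is empty so far; column 1 has {1,2}; that leaves 3.
At row 3, column 2: row 3 has {3}; column 2 has {1,3}; that leaves 2.

2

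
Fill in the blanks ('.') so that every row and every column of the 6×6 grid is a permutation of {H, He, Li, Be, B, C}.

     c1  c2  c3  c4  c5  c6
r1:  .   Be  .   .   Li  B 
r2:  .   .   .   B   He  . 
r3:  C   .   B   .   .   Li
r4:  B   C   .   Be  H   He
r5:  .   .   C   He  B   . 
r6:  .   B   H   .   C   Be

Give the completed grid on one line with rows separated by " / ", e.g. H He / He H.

H Be He C Li B / Li H Be B He C / C He B H Be Li / B C Li Be H He / Be Li C He B H / He B H Li C Be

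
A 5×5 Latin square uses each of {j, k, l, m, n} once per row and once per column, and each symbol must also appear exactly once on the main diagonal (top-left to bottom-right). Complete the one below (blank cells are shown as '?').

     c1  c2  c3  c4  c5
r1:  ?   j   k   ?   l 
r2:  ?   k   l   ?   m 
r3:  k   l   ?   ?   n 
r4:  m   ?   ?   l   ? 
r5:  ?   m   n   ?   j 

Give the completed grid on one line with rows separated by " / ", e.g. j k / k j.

row 1 has {j,k,l}; column 1 has {k,m}; the diagonal has {j,k,l} — only n is left for (r1,c1).
row 1 has {j,k,l,n}; column 4 has {l} — only m is left for (r1,c4).
row 2 has {k,l,m}; column 1 has {k,m,n} — only j is left for (r2,c1).
row 2 has {j,k,l,m}; column 4 has {l,m} — only n is left for (r2,c4).
row 3 has {k,l,n}; column 3 has {k,l,n}; the diagonal has {j,k,l,n} — only m is left for (r3,c3).
row 3 has {k,l,m,n}; column 4 has {l,m,n} — only j is left for (r3,c4).
row 4 has {l,m}; column 2 has {j,k,l,m} — only n is left for (r4,c2).
row 4 has {l,m,n}; column 3 has {k,l,m,n} — only j is left for (r4,c3).
row 4 has {j,l,m,n}; column 5 has {j,l,m,n} — only k is left for (r4,c5).
row 5 has {j,m,n}; column 1 has {j,k,m,n} — only l is left for (r5,c1).
row 5 has {j,l,m,n}; column 4 has {j,l,m,n} — only k is left for (r5,c4).

n j k m l / j k l n m / k l m j n / m n j l k / l m n k j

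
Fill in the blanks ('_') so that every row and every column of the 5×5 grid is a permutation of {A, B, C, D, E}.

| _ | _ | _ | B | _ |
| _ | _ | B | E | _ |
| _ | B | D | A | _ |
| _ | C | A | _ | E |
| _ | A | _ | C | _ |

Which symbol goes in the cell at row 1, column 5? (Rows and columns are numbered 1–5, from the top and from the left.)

D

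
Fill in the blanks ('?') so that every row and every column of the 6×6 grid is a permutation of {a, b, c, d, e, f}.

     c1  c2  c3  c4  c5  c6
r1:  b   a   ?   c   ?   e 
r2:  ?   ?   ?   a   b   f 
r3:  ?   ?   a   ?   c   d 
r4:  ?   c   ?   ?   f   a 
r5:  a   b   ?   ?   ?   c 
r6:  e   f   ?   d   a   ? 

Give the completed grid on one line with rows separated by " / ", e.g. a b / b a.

b a f c d e / c d e a b f / f e a b c d / d c b e f a / a b d f e c / e f c d a b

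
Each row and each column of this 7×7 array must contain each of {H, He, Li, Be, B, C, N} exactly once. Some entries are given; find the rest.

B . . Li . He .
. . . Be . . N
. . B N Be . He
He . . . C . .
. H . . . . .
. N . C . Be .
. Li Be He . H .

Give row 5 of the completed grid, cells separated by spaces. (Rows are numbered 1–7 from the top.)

Be H N B He C Li

(r3,c2): row 3 has {He,Be,B,N}; column 2 has {H,Li,N}, so it must be C.
(r3,c6): row 3 has {He,Be,B,C,N}; column 6 has {H,He,Be}, so it must be Li.
(r5,c4): row 5 has {H}; column 4 has {He,Li,Be,C,N}, so it must be B.
(r1,c2): row 1 has {He,Li,B}; column 2 has {H,Li,C,N}, so it must be Be.
(r3,c1): row 3 has {He,Li,Be,B,C,N}; column 1 has {He,B}, so it must be H.
(r4,c2): row 4 has {He,C}; column 2 has {H,Li,Be,C,N}, so it must be B.
(r4,c4): row 4 has {He,B,C}; column 4 has {He,Li,Be,B,C,N}, so it must be H.
(r4,c6): row 4 has {H,He,B,C}; column 6 has {H,He,Li,Be}, so it must be N.
(r5,c6): row 5 has {H,B}; column 6 has {H,He,Li,Be,N}, so it must be C.
(r6,c1): row 6 has {Be,C,N}; column 1 has {H,He,B}, so it must be Li.
(r2,c1): row 2 has {Be,N}; column 1 has {H,He,Li,B}, so it must be C.
(r2,c2): row 2 has {Be,C,N}; column 2 has {H,Li,Be,B,C,N}, so it must be He.
(r2,c6): row 2 has {He,Be,C,N}; column 6 has {H,He,Li,Be,C,N}, so it must be B.
(r4,c3): row 4 has {H,He,B,C,N}; column 3 has {Be,B}, so it must be Li.
(r4,c7): row 4 has {H,He,Li,B,C,N}; column 7 has {He,N}, so it must be Be.
(r5,c7): row 5 has {H,B,C}; column 7 has {He,Be,N}, so it must be Li.
(r7,c1): row 7 has {H,He,Li,Be}; column 1 has {H,He,Li,B,C}, so it must be N.
(r7,c5): row 7 has {H,He,Li,Be,N}; column 5 has {Be,C}, so it must be B.
(r7,c7): row 7 has {H,He,Li,Be,B,N}; column 7 has {He,Li,Be,N}, so it must be C.
(r1,c7): row 1 has {He,Li,Be,B}; column 7 has {He,Li,Be,C,N}, so it must be H.
(r2,c3): row 2 has {He,Be,B,C,N}; column 3 has {Li,Be,B}, so it must be H.
(r2,c5): row 2 has {H,He,Be,B,C,N}; column 5 has {Be,B,C}, so it must be Li.
(r5,c1): row 5 has {H,Li,B,C}; column 1 has {H,He,Li,B,C,N}, so it must be Be.
(r6,c3): row 6 has {Li,Be,C,N}; column 3 has {H,Li,Be,B}, so it must be He.
(r6,c5): row 6 has {He,Li,Be,C,N}; column 5 has {Li,Be,B,C}, so it must be H.
(r6,c7): row 6 has {H,He,Li,Be,C,N}; column 7 has {H,He,Li,Be,C,N}, so it must be B.
(r1,c5): row 1 has {H,He,Li,Be,B}; column 5 has {H,Li,Be,B,C}, so it must be N.
(r5,c3): row 5 has {H,Li,Be,B,C}; column 3 has {H,He,Li,Be,B}, so it must be N.
(r5,c5): row 5 has {H,Li,Be,B,C,N}; column 5 has {H,Li,Be,B,C,N}, so it must be He.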